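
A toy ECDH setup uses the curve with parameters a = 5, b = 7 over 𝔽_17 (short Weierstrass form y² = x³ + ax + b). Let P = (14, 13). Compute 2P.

tangent at (14, 13): λ = (3·14² + 5)/(2·13) ≡ 15/9. 9⁻¹ ≡ 2 (mod 17), so λ ≡ 15·2 ≡ 13.
  x = λ² - 14 - 14 = 169 - 28 ≡ 5; y = λ·(14 - 5) - 13 ≡ 2. → (5, 2)

(5, 2)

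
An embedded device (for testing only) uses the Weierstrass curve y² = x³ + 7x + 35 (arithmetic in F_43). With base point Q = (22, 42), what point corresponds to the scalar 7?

(37, 11)

Repeated addition: build up to 7Q.
2Q: tangent at (22, 42): λ = (3·22² + 7)/(2·42) ≡ 40/41. 41⁻¹ ≡ 21 (mod 43) since 41·21 = 861 ≡ 1, so λ ≡ 40·21 ≡ 23.
  x = λ² - 22 - 22 = 529 - 44 ≡ 12; y = λ·(22 - 12) - 42 ≡ 16. → (12, 16)
3Q: (12, 16) + (22, 42). λ = (42 - 16)/(22 - 12) ≡ 26/10 mod 43. 10⁻¹ ≡ 13 (mod 43), so λ ≡ 37.
  x = λ² - 12 - 22 = 1369 - 34 ≡ 2; y = λ·(12 - 2) - 16 ≡ 10. → (2, 10)
4Q: (2, 10) + (22, 42). λ = (42 - 10)/(22 - 2) ≡ 32/20 mod 43. 20⁻¹ ≡ 28 (mod 43) since 20·28 = 560 ≡ 1, so λ ≡ 36.
  x = λ² - 2 - 22 = 1296 - 24 ≡ 25; y = λ·(2 - 25) - 10 ≡ 22. → (25, 22)
5Q: (25, 22) + (22, 42). λ = (42 - 22)/(22 - 25) ≡ 20/40 mod 43. 40⁻¹ ≡ 14 (mod 43) since 40·14 = 560 ≡ 1, so λ ≡ 22.
  x = λ² - 25 - 22 = 484 - 47 ≡ 7; y = λ·(25 - 7) - 22 ≡ 30. → (7, 30)
6Q: (7, 30) + (22, 42). λ = (42 - 30)/(22 - 7) ≡ 12/15 mod 43. 15⁻¹ ≡ 23 (mod 43) since 15·23 = 345 ≡ 1, so λ ≡ 18.
  x = λ² - 7 - 22 = 324 - 29 ≡ 37; y = λ·(7 - 37) - 30 ≡ 32. → (37, 32)
7Q: (37, 32) + (22, 42). λ = (42 - 32)/(22 - 37) ≡ 10/28 mod 43. 28⁻¹ ≡ 20 (mod 43), so λ ≡ 28.
  x = λ² - 37 - 22 = 784 - 59 ≡ 37; y = λ·(37 - 37) - 32 ≡ 11. → (37, 11)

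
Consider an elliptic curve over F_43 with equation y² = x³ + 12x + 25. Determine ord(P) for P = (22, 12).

3

2P: tangent at (22, 12): λ = (3·22² + 12)/(2·12) ≡ 2/24. 24⁻¹ ≡ 9 (mod 43), so λ ≡ 2·9 ≡ 18.
  x = λ² - 22 - 22 = 324 - 44 ≡ 22; y = λ·(22 - 22) - 12 ≡ 31. → (22, 31)
3P: (22, 31) + (22, 12): same x and y₁ ≡ -y₂, so the sum is the point at infinity.
3P = the point at infinity, so the order is 3.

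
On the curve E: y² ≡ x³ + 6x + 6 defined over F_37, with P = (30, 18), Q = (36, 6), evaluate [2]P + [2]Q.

First 2P:
Repeated addition: build up to 2P.
2P: tangent at (30, 18): λ = (3·30² + 6)/(2·18) ≡ 5/36. 36⁻¹ ≡ 36 (mod 37) since 36·36 = 1296 ≡ 1, so λ ≡ 5·36 ≡ 32.
  x = λ² - 30 - 30 = 1024 - 60 ≡ 2; y = λ·(30 - 2) - 18 ≡ 27. → (2, 27)
2P = (2, 27).
Next 2Q:
Repeated addition: build up to 2Q.
2Q: tangent at (36, 6): λ = (3·36² + 6)/(2·6) ≡ 9/12. 12⁻¹ ≡ 34 (mod 37) since 12·34 = 408 ≡ 1, so λ ≡ 9·34 ≡ 10.
  x = λ² - 36 - 36 = 100 - 72 ≡ 28; y = λ·(36 - 28) - 6 ≡ 0. → (28, 0)
2Q = (28, 0).
Finally 2P + 2Q:
(2, 27) + (28, 0). λ = (0 - 27)/(28 - 2) ≡ 10/26 mod 37. 26⁻¹ ≡ 10 (mod 37), so λ ≡ 26.
  x = λ² - 2 - 28 = 676 - 30 ≡ 17; y = λ·(2 - 17) - 27 ≡ 27. → (17, 27)

(17, 27)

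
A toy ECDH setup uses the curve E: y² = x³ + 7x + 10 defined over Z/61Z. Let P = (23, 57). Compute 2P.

tangent at (23, 57): λ = (3·23² + 7)/(2·57) ≡ 8/53. 53⁻¹ ≡ 38 (mod 61) since 53·38 = 2014 ≡ 1, so λ ≡ 8·38 ≡ 60.
  x = λ² - 23 - 23 = 3600 - 46 ≡ 16; y = λ·(23 - 16) - 57 ≡ 58. → (16, 58)

(16, 58)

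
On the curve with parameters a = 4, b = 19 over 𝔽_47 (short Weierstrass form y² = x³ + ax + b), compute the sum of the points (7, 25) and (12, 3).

(7, 25) + (12, 3). λ = (3 - 25)/(12 - 7) ≡ 25/5 mod 47. 5⁻¹ ≡ 19 (mod 47), so λ ≡ 5.
  x = λ² - 7 - 12 = 25 - 19 ≡ 6; y = λ·(7 - 6) - 25 ≡ 27. → (6, 27)

(6, 27)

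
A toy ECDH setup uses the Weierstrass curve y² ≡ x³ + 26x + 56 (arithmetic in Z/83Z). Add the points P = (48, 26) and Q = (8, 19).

(58, 76)

(48, 26) + (8, 19). λ = (19 - 26)/(8 - 48) ≡ 76/43 mod 83. 43⁻¹ ≡ 56 (mod 83) since 43·56 = 2408 ≡ 1, so λ ≡ 23.
  x = λ² - 48 - 8 = 529 - 56 ≡ 58; y = λ·(48 - 58) - 26 ≡ 76. → (58, 76)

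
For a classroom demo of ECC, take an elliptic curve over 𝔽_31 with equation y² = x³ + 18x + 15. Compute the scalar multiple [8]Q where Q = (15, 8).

Double-and-add on 8 = (1000)₂. Start with Q = (15, 8) for the leading 1-bit.
double: tangent at (15, 8): λ = (3·15² + 18)/(2·8) ≡ 11/16. 16⁻¹ ≡ 2 (mod 31), so λ ≡ 11·2 ≡ 22.
  x = λ² - 15 - 15 = 484 - 30 ≡ 20; y = λ·(15 - 20) - 8 ≡ 6. → (20, 6)
double: tangent at (20, 6): λ = (3·20² + 18)/(2·6) ≡ 9/12. 12⁻¹ ≡ 13 (mod 31) since 12·13 = 156 ≡ 1, so λ ≡ 9·13 ≡ 24.
  x = λ² - 20 - 20 = 576 - 40 ≡ 9; y = λ·(20 - 9) - 6 ≡ 10. → (9, 10)
double: tangent at (9, 10): λ = (3·9² + 18)/(2·10) ≡ 13/20. 20⁻¹ ≡ 14 (mod 31), so λ ≡ 13·14 ≡ 27.
  x = λ² - 9 - 9 = 729 - 18 ≡ 29; y = λ·(9 - 29) - 10 ≡ 8. → (29, 8)

(29, 8)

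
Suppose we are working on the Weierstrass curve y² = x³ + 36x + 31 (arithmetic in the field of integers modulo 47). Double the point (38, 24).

tangent at (38, 24): λ = (3·38² + 36)/(2·24) ≡ 44/1. 1⁻¹ ≡ 1 (mod 47), so λ ≡ 44·1 ≡ 44.
  x = λ² - 38 - 38 = 1936 - 76 ≡ 27; y = λ·(38 - 27) - 24 ≡ 37. → (27, 37)

(27, 37)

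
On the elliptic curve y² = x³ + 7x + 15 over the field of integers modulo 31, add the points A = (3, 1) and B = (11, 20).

(27, 4)

(3, 1) + (11, 20). λ = (20 - 1)/(11 - 3) ≡ 19/8 mod 31. 8⁻¹ ≡ 4 (mod 31), so λ ≡ 14.
  x = λ² - 3 - 11 = 196 - 14 ≡ 27; y = λ·(3 - 27) - 1 ≡ 4. → (27, 4)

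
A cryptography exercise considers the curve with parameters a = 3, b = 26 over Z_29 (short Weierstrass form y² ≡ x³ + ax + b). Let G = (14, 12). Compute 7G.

Repeated addition: build up to 7G.
2G: tangent at (14, 12): λ = (3·14² + 3)/(2·12) ≡ 11/24. 24⁻¹ ≡ 23 (mod 29) since 24·23 = 552 ≡ 1, so λ ≡ 11·23 ≡ 21.
  x = λ² - 14 - 14 = 441 - 28 ≡ 7; y = λ·(14 - 7) - 12 ≡ 19. → (7, 19)
3G: (7, 19) + (14, 12). λ = (12 - 19)/(14 - 7) ≡ 22/7 mod 29. 7⁻¹ ≡ 25 (mod 29), so λ ≡ 28.
  x = λ² - 7 - 14 = 784 - 21 ≡ 9; y = λ·(7 - 9) - 19 ≡ 12. → (9, 12)
4G: (9, 12) + (14, 12). λ = (12 - 12)/(14 - 9) ≡ 0/5 mod 29. 5⁻¹ ≡ 6 (mod 29) since 5·6 = 30 ≡ 1, so λ ≡ 0.
  x = λ² - 9 - 14 = 0 - 23 ≡ 6; y = λ·(9 - 6) - 12 ≡ 17. → (6, 17)
5G: (6, 17) + (14, 12). λ = (12 - 17)/(14 - 6) ≡ 24/8 mod 29. 8⁻¹ ≡ 11 (mod 29), so λ ≡ 3.
  x = λ² - 6 - 14 = 9 - 20 ≡ 18; y = λ·(6 - 18) - 17 ≡ 5. → (18, 5)
6G: (18, 5) + (14, 12). λ = (12 - 5)/(14 - 18) ≡ 7/25 mod 29. 25⁻¹ ≡ 7 (mod 29) since 25·7 = 175 ≡ 1, so λ ≡ 20.
  x = λ² - 18 - 14 = 400 - 32 ≡ 20; y = λ·(18 - 20) - 5 ≡ 13. → (20, 13)
7G: (20, 13) + (14, 12). λ = (12 - 13)/(14 - 20) ≡ 28/23 mod 29. 23⁻¹ ≡ 24 (mod 29), so λ ≡ 5.
  x = λ² - 20 - 14 = 25 - 34 ≡ 20; y = λ·(20 - 20) - 13 ≡ 16. → (20, 16)

(20, 16)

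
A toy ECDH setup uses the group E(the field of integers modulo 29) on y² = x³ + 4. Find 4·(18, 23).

(0, 2)

Write Q = (18, 23).
Repeated addition: build up to 4Q.
2Q: tangent at (18, 23): λ = (3·18² + 0)/(2·23) ≡ 15/17. 17⁻¹ ≡ 12 (mod 29), so λ ≡ 15·12 ≡ 6.
  x = λ² - 18 - 18 = 36 - 36 ≡ 0; y = λ·(18 - 0) - 23 ≡ 27. → (0, 27)
3Q: (0, 27) + (18, 23). λ = (23 - 27)/(18 - 0) ≡ 25/18 mod 29. 18⁻¹ ≡ 21 (mod 29) since 18·21 = 378 ≡ 1, so λ ≡ 3.
  x = λ² - 0 - 18 = 9 - 18 ≡ 20; y = λ·(0 - 20) - 27 ≡ 0. → (20, 0)
4Q: (20, 0) + (18, 23). λ = (23 - 0)/(18 - 20) ≡ 23/27 mod 29. 27⁻¹ ≡ 14 (mod 29) since 27·14 = 378 ≡ 1, so λ ≡ 3.
  x = λ² - 20 - 18 = 9 - 38 ≡ 0; y = λ·(20 - 0) - 0 ≡ 2. → (0, 2)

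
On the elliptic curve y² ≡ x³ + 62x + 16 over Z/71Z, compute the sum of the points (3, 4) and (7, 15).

(2, 52)

(3, 4) + (7, 15). λ = (15 - 4)/(7 - 3) ≡ 11/4 mod 71. 4⁻¹ ≡ 18 (mod 71), so λ ≡ 56.
  x = λ² - 3 - 7 = 3136 - 10 ≡ 2; y = λ·(3 - 2) - 4 ≡ 52. → (2, 52)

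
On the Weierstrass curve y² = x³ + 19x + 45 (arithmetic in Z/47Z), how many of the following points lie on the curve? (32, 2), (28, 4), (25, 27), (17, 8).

4

(32, 2): 2² ≡ 4, rhs ≡ 4 → on.
(28, 4): 4² ≡ 16, rhs ≡ 16 → on.
(25, 27): 27² ≡ 24, rhs ≡ 24 → on.
(17, 8): 8² ≡ 17, rhs ≡ 17 → on.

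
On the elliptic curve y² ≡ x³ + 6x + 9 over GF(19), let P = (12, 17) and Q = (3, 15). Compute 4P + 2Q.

(1, 15)

First 4P:
Double-and-add on 4 = (100)₂. Start with P = (12, 17) for the leading 1-bit.
double: tangent at (12, 17): λ = (3·12² + 6)/(2·17) ≡ 1/15. 15⁻¹ ≡ 14 (mod 19), so λ ≡ 1·14 ≡ 14.
  x = λ² - 12 - 12 = 196 - 24 ≡ 1; y = λ·(12 - 1) - 17 ≡ 4. → (1, 4)
double: tangent at (1, 4): λ = (3·1² + 6)/(2·4) ≡ 9/8. 8⁻¹ ≡ 12 (mod 19), so λ ≡ 9·12 ≡ 13.
  x = λ² - 1 - 1 = 169 - 2 ≡ 15; y = λ·(1 - 15) - 4 ≡ 4. → (15, 4)
4P = (15, 4).
Next 2Q:
Repeated addition: build up to 2Q.
2Q: tangent at (3, 15): λ = (3·3² + 6)/(2·15) ≡ 14/11. 11⁻¹ ≡ 7 (mod 19), so λ ≡ 14·7 ≡ 3.
  x = λ² - 3 - 3 = 9 - 6 ≡ 3; y = λ·(3 - 3) - 15 ≡ 4. → (3, 4)
2Q = (3, 4).
Finally 4P + 2Q:
(15, 4) + (3, 4). λ = (4 - 4)/(3 - 15) ≡ 0/7 mod 19. 7⁻¹ ≡ 11 (mod 19) since 7·11 = 77 ≡ 1, so λ ≡ 0.
  x = λ² - 15 - 3 = 0 - 18 ≡ 1; y = λ·(15 - 1) - 4 ≡ 15. → (1, 15)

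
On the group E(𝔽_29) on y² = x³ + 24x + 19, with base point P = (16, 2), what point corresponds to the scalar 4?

(9, 6)

Double-and-add on 4 = (100)₂. Start with P = (16, 2) for the leading 1-bit.
double: tangent at (16, 2): λ = (3·16² + 24)/(2·2) ≡ 9/4. 4⁻¹ ≡ 22 (mod 29), so λ ≡ 9·22 ≡ 24.
  x = λ² - 16 - 16 = 576 - 32 ≡ 22; y = λ·(16 - 22) - 2 ≡ 28. → (22, 28)
double: tangent at (22, 28): λ = (3·22² + 24)/(2·28) ≡ 26/27. 27⁻¹ ≡ 14 (mod 29), so λ ≡ 26·14 ≡ 16.
  x = λ² - 22 - 22 = 256 - 44 ≡ 9; y = λ·(22 - 9) - 28 ≡ 6. → (9, 6)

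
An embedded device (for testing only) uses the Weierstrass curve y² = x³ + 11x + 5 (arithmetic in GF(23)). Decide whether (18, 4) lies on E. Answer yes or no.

y² = 4² ≡ 16; x³ + 11x + 5 = 6035 ≡ 9 (mod 23). 16 ≠ 9.

no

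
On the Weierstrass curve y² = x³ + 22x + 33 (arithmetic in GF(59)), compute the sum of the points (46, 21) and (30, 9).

(2, 12)

(46, 21) + (30, 9). λ = (9 - 21)/(30 - 46) ≡ 47/43 mod 59. 43⁻¹ ≡ 11 (mod 59) since 43·11 = 473 ≡ 1, so λ ≡ 45.
  x = λ² - 46 - 30 = 2025 - 76 ≡ 2; y = λ·(46 - 2) - 21 ≡ 12. → (2, 12)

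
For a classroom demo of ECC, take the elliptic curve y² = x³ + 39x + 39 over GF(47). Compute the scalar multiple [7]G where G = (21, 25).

(41, 23)

Repeated addition: build up to 7G.
2G: tangent at (21, 25): λ = (3·21² + 39)/(2·25) ≡ 46/3. 3⁻¹ ≡ 16 (mod 47), so λ ≡ 46·16 ≡ 31.
  x = λ² - 21 - 21 = 961 - 42 ≡ 26; y = λ·(21 - 26) - 25 ≡ 8. → (26, 8)
3G: (26, 8) + (21, 25). λ = (25 - 8)/(21 - 26) ≡ 17/42 mod 47. 42⁻¹ ≡ 28 (mod 47) since 42·28 = 1176 ≡ 1, so λ ≡ 6.
  x = λ² - 26 - 21 = 36 - 47 ≡ 36; y = λ·(26 - 36) - 8 ≡ 26. → (36, 26)
4G: (36, 26) + (21, 25). λ = (25 - 26)/(21 - 36) ≡ 46/32 mod 47. 32⁻¹ ≡ 25 (mod 47), so λ ≡ 22.
  x = λ² - 36 - 21 = 484 - 57 ≡ 4; y = λ·(36 - 4) - 26 ≡ 20. → (4, 20)
5G: (4, 20) + (21, 25). λ = (25 - 20)/(21 - 4) ≡ 5/17 mod 47. 17⁻¹ ≡ 36 (mod 47), so λ ≡ 39.
  x = λ² - 4 - 21 = 1521 - 25 ≡ 39; y = λ·(4 - 39) - 20 ≡ 25. → (39, 25)
6G: (39, 25) + (21, 25). λ = (25 - 25)/(21 - 39) ≡ 0/29 mod 47. 29⁻¹ ≡ 13 (mod 47), so λ ≡ 0.
  x = λ² - 39 - 21 = 0 - 60 ≡ 34; y = λ·(39 - 34) - 25 ≡ 22. → (34, 22)
7G: (34, 22) + (21, 25). λ = (25 - 22)/(21 - 34) ≡ 3/34 mod 47. 34⁻¹ ≡ 18 (mod 47), so λ ≡ 7.
  x = λ² - 34 - 21 = 49 - 55 ≡ 41; y = λ·(34 - 41) - 22 ≡ 23. → (41, 23)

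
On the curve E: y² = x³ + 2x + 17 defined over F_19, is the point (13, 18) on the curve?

y² = 18² ≡ 1; x³ + 2x + 17 = 2240 ≡ 17 (mod 19). 1 ≠ 17.

no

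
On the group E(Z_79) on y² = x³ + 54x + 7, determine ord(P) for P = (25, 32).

2P: tangent at (25, 32): λ = (3·25² + 54)/(2·32) ≡ 33/64. 64⁻¹ ≡ 21 (mod 79), so λ ≡ 33·21 ≡ 61.
  x = λ² - 25 - 25 = 3721 - 50 ≡ 37; y = λ·(25 - 37) - 32 ≡ 26. → (37, 26)
3P: (37, 26) + (25, 32). λ = (32 - 26)/(25 - 37) ≡ 6/67 mod 79. 67⁻¹ ≡ 46 (mod 79) since 67·46 = 3082 ≡ 1, so λ ≡ 39.
  x = λ² - 37 - 25 = 1521 - 62 ≡ 37; y = λ·(37 - 37) - 26 ≡ 53. → (37, 53)
4P: (37, 53) + (25, 32). λ = (32 - 53)/(25 - 37) ≡ 58/67 mod 79. 67⁻¹ ≡ 46 (mod 79), so λ ≡ 61.
  x = λ² - 37 - 25 = 3721 - 62 ≡ 25; y = λ·(37 - 25) - 53 ≡ 47. → (25, 47)
5P: (25, 47) + (25, 32): same x and y₁ ≡ -y₂, so the sum is 𝒪.
5P = 𝒪, so the order is 5.

5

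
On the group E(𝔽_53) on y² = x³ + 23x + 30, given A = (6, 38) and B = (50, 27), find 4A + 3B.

First 4A:
Repeated addition: build up to 4A.
2A: tangent at (6, 38): λ = (3·6² + 23)/(2·38) ≡ 25/23. 23⁻¹ ≡ 30 (mod 53) since 23·30 = 690 ≡ 1, so λ ≡ 25·30 ≡ 8.
  x = λ² - 6 - 6 = 64 - 12 ≡ 52; y = λ·(6 - 52) - 38 ≡ 18. → (52, 18)
3A: (52, 18) + (6, 38). λ = (38 - 18)/(6 - 52) ≡ 20/7 mod 53. 7⁻¹ ≡ 38 (mod 53) since 7·38 = 266 ≡ 1, so λ ≡ 18.
  x = λ² - 52 - 6 = 324 - 58 ≡ 1; y = λ·(52 - 1) - 18 ≡ 52. → (1, 52)
4A: (1, 52) + (6, 38). λ = (38 - 52)/(6 - 1) ≡ 39/5 mod 53. 5⁻¹ ≡ 32 (mod 53), so λ ≡ 29.
  x = λ² - 1 - 6 = 841 - 7 ≡ 39; y = λ·(1 - 39) - 52 ≡ 12. → (39, 12)
4A = (39, 12).
Next 3B:
Repeated addition: build up to 3B.
2B: tangent at (50, 27): λ = (3·50² + 23)/(2·27) ≡ 50/1. 1⁻¹ ≡ 1 (mod 53) since 1·1 = 1 ≡ 1, so λ ≡ 50·1 ≡ 50.
  x = λ² - 50 - 50 = 2500 - 100 ≡ 15; y = λ·(50 - 15) - 27 ≡ 27. → (15, 27)
3B: (15, 27) + (50, 27). λ = (27 - 27)/(50 - 15) ≡ 0/35 mod 53. 35⁻¹ ≡ 50 (mod 53) since 35·50 = 1750 ≡ 1, so λ ≡ 0.
  x = λ² - 15 - 50 = 0 - 65 ≡ 41; y = λ·(15 - 41) - 27 ≡ 26. → (41, 26)
3B = (41, 26).
Finally 4A + 3B:
(39, 12) + (41, 26). λ = (26 - 12)/(41 - 39) ≡ 14/2 mod 53. 2⁻¹ ≡ 27 (mod 53) since 2·27 = 54 ≡ 1, so λ ≡ 7.
  x = λ² - 39 - 41 = 49 - 80 ≡ 22; y = λ·(39 - 22) - 12 ≡ 1. → (22, 1)

(22, 1)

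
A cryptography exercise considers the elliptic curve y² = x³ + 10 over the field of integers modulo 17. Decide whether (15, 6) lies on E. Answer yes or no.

yes

y² = 6² ≡ 2; x³ + 0x + 10 = 3385 ≡ 2 (mod 17). 2 = 2.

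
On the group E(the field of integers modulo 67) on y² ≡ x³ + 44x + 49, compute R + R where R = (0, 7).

(55, 2)

tangent at (0, 7): λ = (3·0² + 44)/(2·7) ≡ 44/14. 14⁻¹ ≡ 24 (mod 67), so λ ≡ 44·24 ≡ 51.
  x = λ² - 0 - 0 = 2601 - 0 ≡ 55; y = λ·(0 - 55) - 7 ≡ 2. → (55, 2)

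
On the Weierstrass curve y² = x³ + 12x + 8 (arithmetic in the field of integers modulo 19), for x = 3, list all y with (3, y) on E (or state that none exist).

none

x³ + 12x + 8 = 71 ≡ 14 (mod 19).
14 is a non-residue mod 19; no y exists.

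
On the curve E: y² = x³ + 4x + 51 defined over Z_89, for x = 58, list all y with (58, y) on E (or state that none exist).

x³ + 4x + 51 = 195395 ≡ 40 (mod 89).
Square roots of 40 mod 89: 29 and 60 (since 29² = 841 ≡ 40).

29, 60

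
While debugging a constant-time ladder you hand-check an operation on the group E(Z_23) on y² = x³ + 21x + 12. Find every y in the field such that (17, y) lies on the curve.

none

x³ + 21x + 12 = 5282 ≡ 15 (mod 23).
15 is a non-residue mod 23; no y exists.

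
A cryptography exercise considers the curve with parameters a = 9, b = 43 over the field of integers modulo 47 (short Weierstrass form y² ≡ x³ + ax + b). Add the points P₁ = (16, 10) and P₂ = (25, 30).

(16, 10) + (25, 30). λ = (30 - 10)/(25 - 16) ≡ 20/9 mod 47. 9⁻¹ ≡ 21 (mod 47), so λ ≡ 44.
  x = λ² - 16 - 25 = 1936 - 41 ≡ 15; y = λ·(16 - 15) - 10 ≡ 34. → (15, 34)

(15, 34)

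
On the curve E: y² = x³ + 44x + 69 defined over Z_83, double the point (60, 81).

(0, 22)

tangent at (60, 81): λ = (3·60² + 44)/(2·81) ≡ 54/79. 79⁻¹ ≡ 62 (mod 83), so λ ≡ 54·62 ≡ 28.
  x = λ² - 60 - 60 = 784 - 120 ≡ 0; y = λ·(60 - 0) - 81 ≡ 22. → (0, 22)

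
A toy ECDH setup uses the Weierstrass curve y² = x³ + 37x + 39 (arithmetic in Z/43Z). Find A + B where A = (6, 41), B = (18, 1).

(11, 33)

(6, 41) + (18, 1). λ = (1 - 41)/(18 - 6) ≡ 3/12 mod 43. 12⁻¹ ≡ 18 (mod 43) since 12·18 = 216 ≡ 1, so λ ≡ 11.
  x = λ² - 6 - 18 = 121 - 24 ≡ 11; y = λ·(6 - 11) - 41 ≡ 33. → (11, 33)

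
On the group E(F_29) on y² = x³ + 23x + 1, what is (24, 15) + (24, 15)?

tangent at (24, 15): λ = (3·24² + 23)/(2·15) ≡ 11/1. 1⁻¹ ≡ 1 (mod 29), so λ ≡ 11·1 ≡ 11.
  x = λ² - 24 - 24 = 121 - 48 ≡ 15; y = λ·(24 - 15) - 15 ≡ 26. → (15, 26)

(15, 26)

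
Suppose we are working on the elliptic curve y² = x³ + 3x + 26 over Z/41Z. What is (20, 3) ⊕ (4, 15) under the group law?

(20, 3) + (4, 15). λ = (15 - 3)/(4 - 20) ≡ 12/25 mod 41. 25⁻¹ ≡ 23 (mod 41) since 25·23 = 575 ≡ 1, so λ ≡ 30.
  x = λ² - 20 - 4 = 900 - 24 ≡ 15; y = λ·(20 - 15) - 3 ≡ 24. → (15, 24)

(15, 24)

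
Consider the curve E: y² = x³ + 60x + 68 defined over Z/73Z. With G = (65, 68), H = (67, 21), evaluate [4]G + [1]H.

(41, 36)

First 4G:
Repeated addition: build up to 4G.
2G: tangent at (65, 68): λ = (3·65² + 60)/(2·68) ≡ 33/63. 63⁻¹ ≡ 51 (mod 73), so λ ≡ 33·51 ≡ 4.
  x = λ² - 65 - 65 = 16 - 130 ≡ 32; y = λ·(65 - 32) - 68 ≡ 64. → (32, 64)
3G: (32, 64) + (65, 68). λ = (68 - 64)/(65 - 32) ≡ 4/33 mod 73. 33⁻¹ ≡ 31 (mod 73), so λ ≡ 51.
  x = λ² - 32 - 65 = 2601 - 97 ≡ 22; y = λ·(32 - 22) - 64 ≡ 8. → (22, 8)
4G: (22, 8) + (65, 68). λ = (68 - 8)/(65 - 22) ≡ 60/43 mod 73. 43⁻¹ ≡ 17 (mod 73), so λ ≡ 71.
  x = λ² - 22 - 65 = 5041 - 87 ≡ 63; y = λ·(22 - 63) - 8 ≡ 1. → (63, 1)
4G = (63, 1).
Finally 4G + H:
(63, 1) + (67, 21). λ = (21 - 1)/(67 - 63) ≡ 20/4 mod 73. 4⁻¹ ≡ 55 (mod 73), so λ ≡ 5.
  x = λ² - 63 - 67 = 25 - 130 ≡ 41; y = λ·(63 - 41) - 1 ≡ 36. → (41, 36)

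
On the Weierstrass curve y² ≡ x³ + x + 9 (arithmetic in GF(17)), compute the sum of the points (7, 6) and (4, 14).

(15, 4)

(7, 6) + (4, 14). λ = (14 - 6)/(4 - 7) ≡ 8/14 mod 17. 14⁻¹ ≡ 11 (mod 17) since 14·11 = 154 ≡ 1, so λ ≡ 3.
  x = λ² - 7 - 4 = 9 - 11 ≡ 15; y = λ·(7 - 15) - 6 ≡ 4. → (15, 4)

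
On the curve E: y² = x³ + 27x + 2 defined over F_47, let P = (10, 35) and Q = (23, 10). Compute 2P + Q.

First 2P:
Repeated addition: build up to 2P.
2P: tangent at (10, 35): λ = (3·10² + 27)/(2·35) ≡ 45/23. 23⁻¹ ≡ 45 (mod 47) since 23·45 = 1035 ≡ 1, so λ ≡ 45·45 ≡ 4.
  x = λ² - 10 - 10 = 16 - 20 ≡ 43; y = λ·(10 - 43) - 35 ≡ 21. → (43, 21)
2P = (43, 21).
Finally 2P + Q:
(43, 21) + (23, 10). λ = (10 - 21)/(23 - 43) ≡ 36/27 mod 47. 27⁻¹ ≡ 7 (mod 47), so λ ≡ 17.
  x = λ² - 43 - 23 = 289 - 66 ≡ 35; y = λ·(43 - 35) - 21 ≡ 21. → (35, 21)

(35, 21)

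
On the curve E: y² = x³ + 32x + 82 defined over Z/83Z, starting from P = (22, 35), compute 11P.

Double-and-add on 11 = (1011)₂. Start with P = (22, 35) for the leading 1-bit.
double: tangent at (22, 35): λ = (3·22² + 32)/(2·35) ≡ 73/70. 70⁻¹ ≡ 51 (mod 83), so λ ≡ 73·51 ≡ 71.
  x = λ² - 22 - 22 = 5041 - 44 ≡ 17; y = λ·(22 - 17) - 35 ≡ 71. → (17, 71)
double: tangent at (17, 71): λ = (3·17² + 32)/(2·71) ≡ 69/59. 59⁻¹ ≡ 38 (mod 83), so λ ≡ 69·38 ≡ 49.
  x = λ² - 17 - 17 = 2401 - 34 ≡ 43; y = λ·(17 - 43) - 71 ≡ 66. → (43, 66)
add P: (43, 66) + (22, 35). λ = (35 - 66)/(22 - 43) ≡ 52/62 mod 83. 62⁻¹ ≡ 79 (mod 83) since 62·79 = 4898 ≡ 1, so λ ≡ 41.
  x = λ² - 43 - 22 = 1681 - 65 ≡ 39; y = λ·(43 - 39) - 66 ≡ 15. → (39, 15)
double: tangent at (39, 15): λ = (3·39² + 32)/(2·15) ≡ 30/30. 30⁻¹ ≡ 36 (mod 83), so λ ≡ 30·36 ≡ 1.
  x = λ² - 39 - 39 = 1 - 78 ≡ 6; y = λ·(39 - 6) - 15 ≡ 18. → (6, 18)
add P: (6, 18) + (22, 35). λ = (35 - 18)/(22 - 6) ≡ 17/16 mod 83. 16⁻¹ ≡ 26 (mod 83) since 16·26 = 416 ≡ 1, so λ ≡ 27.
  x = λ² - 6 - 22 = 729 - 28 ≡ 37; y = λ·(6 - 37) - 18 ≡ 58. → (37, 58)

(37, 58)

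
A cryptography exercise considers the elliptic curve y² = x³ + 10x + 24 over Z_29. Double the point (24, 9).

(5, 5)

tangent at (24, 9): λ = (3·24² + 10)/(2·9) ≡ 27/18. 18⁻¹ ≡ 21 (mod 29) since 18·21 = 378 ≡ 1, so λ ≡ 27·21 ≡ 16.
  x = λ² - 24 - 24 = 256 - 48 ≡ 5; y = λ·(24 - 5) - 9 ≡ 5. → (5, 5)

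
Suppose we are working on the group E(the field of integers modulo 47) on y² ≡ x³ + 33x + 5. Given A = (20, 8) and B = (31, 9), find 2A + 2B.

First 2A:
Repeated addition: build up to 2A.
2A: tangent at (20, 8): λ = (3·20² + 33)/(2·8) ≡ 11/16. 16⁻¹ ≡ 3 (mod 47), so λ ≡ 11·3 ≡ 33.
  x = λ² - 20 - 20 = 1089 - 40 ≡ 15; y = λ·(20 - 15) - 8 ≡ 16. → (15, 16)
2A = (15, 16).
Next 2B:
Repeated addition: build up to 2B.
2B: tangent at (31, 9): λ = (3·31² + 33)/(2·9) ≡ 2/18. 18⁻¹ ≡ 34 (mod 47), so λ ≡ 2·34 ≡ 21.
  x = λ² - 31 - 31 = 441 - 62 ≡ 3; y = λ·(31 - 3) - 9 ≡ 15. → (3, 15)
2B = (3, 15).
Finally 2A + 2B:
(15, 16) + (3, 15). λ = (15 - 16)/(3 - 15) ≡ 46/35 mod 47. 35⁻¹ ≡ 43 (mod 47) since 35·43 = 1505 ≡ 1, so λ ≡ 4.
  x = λ² - 15 - 3 = 16 - 18 ≡ 45; y = λ·(15 - 45) - 16 ≡ 5. → (45, 5)

(45, 5)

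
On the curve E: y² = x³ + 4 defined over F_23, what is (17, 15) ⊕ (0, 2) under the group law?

(17, 15) + (0, 2). λ = (2 - 15)/(0 - 17) ≡ 10/6 mod 23. 6⁻¹ ≡ 4 (mod 23), so λ ≡ 17.
  x = λ² - 17 - 0 = 289 - 17 ≡ 19; y = λ·(17 - 19) - 15 ≡ 20. → (19, 20)

(19, 20)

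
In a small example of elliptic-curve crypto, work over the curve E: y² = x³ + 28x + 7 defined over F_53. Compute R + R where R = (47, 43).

(1, 47)

tangent at (47, 43): λ = (3·47² + 28)/(2·43) ≡ 30/33. 33⁻¹ ≡ 45 (mod 53), so λ ≡ 30·45 ≡ 25.
  x = λ² - 47 - 47 = 625 - 94 ≡ 1; y = λ·(47 - 1) - 43 ≡ 47. → (1, 47)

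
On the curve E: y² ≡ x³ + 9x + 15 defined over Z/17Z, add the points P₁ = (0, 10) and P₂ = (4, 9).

(12, 10)

(0, 10) + (4, 9). λ = (9 - 10)/(4 - 0) ≡ 16/4 mod 17. 4⁻¹ ≡ 13 (mod 17), so λ ≡ 4.
  x = λ² - 0 - 4 = 16 - 4 ≡ 12; y = λ·(0 - 12) - 10 ≡ 10. → (12, 10)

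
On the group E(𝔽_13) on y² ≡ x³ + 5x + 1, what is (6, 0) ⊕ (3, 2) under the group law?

(3, 11)

(6, 0) + (3, 2). λ = (2 - 0)/(3 - 6) ≡ 2/10 mod 13. 10⁻¹ ≡ 4 (mod 13) since 10·4 = 40 ≡ 1, so λ ≡ 8.
  x = λ² - 6 - 3 = 64 - 9 ≡ 3; y = λ·(6 - 3) - 0 ≡ 11. → (3, 11)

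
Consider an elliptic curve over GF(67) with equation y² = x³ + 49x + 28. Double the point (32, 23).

tangent at (32, 23): λ = (3·32² + 49)/(2·23) ≡ 39/46. 46⁻¹ ≡ 51 (mod 67), so λ ≡ 39·51 ≡ 46.
  x = λ² - 32 - 32 = 2116 - 64 ≡ 42; y = λ·(32 - 42) - 23 ≡ 53. → (42, 53)

(42, 53)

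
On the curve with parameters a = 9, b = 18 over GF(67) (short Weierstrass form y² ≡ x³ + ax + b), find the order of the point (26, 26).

7

2P: tangent at (26, 26): λ = (3·26² + 9)/(2·26) ≡ 27/52. 52⁻¹ ≡ 58 (mod 67) since 52·58 = 3016 ≡ 1, so λ ≡ 27·58 ≡ 25.
  x = λ² - 26 - 26 = 625 - 52 ≡ 37; y = λ·(26 - 37) - 26 ≡ 34. → (37, 34)
3P: (37, 34) + (26, 26). λ = (26 - 34)/(26 - 37) ≡ 59/56 mod 67. 56⁻¹ ≡ 6 (mod 67) since 56·6 = 336 ≡ 1, so λ ≡ 19.
  x = λ² - 37 - 26 = 361 - 63 ≡ 30; y = λ·(37 - 30) - 34 ≡ 32. → (30, 32)
4P: (30, 32) + (26, 26). λ = (26 - 32)/(26 - 30) ≡ 61/63 mod 67. 63⁻¹ ≡ 50 (mod 67), so λ ≡ 35.
  x = λ² - 30 - 26 = 1225 - 56 ≡ 30; y = λ·(30 - 30) - 32 ≡ 35. → (30, 35)
5P: (30, 35) + (26, 26). λ = (26 - 35)/(26 - 30) ≡ 58/63 mod 67. 63⁻¹ ≡ 50 (mod 67), so λ ≡ 19.
  x = λ² - 30 - 26 = 361 - 56 ≡ 37; y = λ·(30 - 37) - 35 ≡ 33. → (37, 33)
6P: (37, 33) + (26, 26). λ = (26 - 33)/(26 - 37) ≡ 60/56 mod 67. 56⁻¹ ≡ 6 (mod 67), so λ ≡ 25.
  x = λ² - 37 - 26 = 625 - 63 ≡ 26; y = λ·(37 - 26) - 33 ≡ 41. → (26, 41)
7P: (26, 41) + (26, 26): same x and y₁ ≡ -y₂, so the sum is O.
7P = O, so the order is 7.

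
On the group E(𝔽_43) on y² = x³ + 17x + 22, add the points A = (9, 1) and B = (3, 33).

(26, 18)

(9, 1) + (3, 33). λ = (33 - 1)/(3 - 9) ≡ 32/37 mod 43. 37⁻¹ ≡ 7 (mod 43) since 37·7 = 259 ≡ 1, so λ ≡ 9.
  x = λ² - 9 - 3 = 81 - 12 ≡ 26; y = λ·(9 - 26) - 1 ≡ 18. → (26, 18)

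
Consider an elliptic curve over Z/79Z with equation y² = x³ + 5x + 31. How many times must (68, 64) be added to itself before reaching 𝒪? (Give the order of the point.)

5

2P: tangent at (68, 64): λ = (3·68² + 5)/(2·64) ≡ 52/49. 49⁻¹ ≡ 50 (mod 79), so λ ≡ 52·50 ≡ 72.
  x = λ² - 68 - 68 = 5184 - 136 ≡ 71; y = λ·(68 - 71) - 64 ≡ 36. → (71, 36)
3P: (71, 36) + (68, 64). λ = (64 - 36)/(68 - 71) ≡ 28/76 mod 79. 76⁻¹ ≡ 26 (mod 79) since 76·26 = 1976 ≡ 1, so λ ≡ 17.
  x = λ² - 71 - 68 = 289 - 139 ≡ 71; y = λ·(71 - 71) - 36 ≡ 43. → (71, 43)
4P: (71, 43) + (68, 64). λ = (64 - 43)/(68 - 71) ≡ 21/76 mod 79. 76⁻¹ ≡ 26 (mod 79), so λ ≡ 72.
  x = λ² - 71 - 68 = 5184 - 139 ≡ 68; y = λ·(71 - 68) - 43 ≡ 15. → (68, 15)
5P: (68, 15) + (68, 64): same x and y₁ ≡ -y₂, so the sum is 𝒪.
5P = 𝒪, so the order is 5.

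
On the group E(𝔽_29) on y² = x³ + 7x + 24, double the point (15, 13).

(24, 3)

tangent at (15, 13): λ = (3·15² + 7)/(2·13) ≡ 15/26. 26⁻¹ ≡ 19 (mod 29) since 26·19 = 494 ≡ 1, so λ ≡ 15·19 ≡ 24.
  x = λ² - 15 - 15 = 576 - 30 ≡ 24; y = λ·(15 - 24) - 13 ≡ 3. → (24, 3)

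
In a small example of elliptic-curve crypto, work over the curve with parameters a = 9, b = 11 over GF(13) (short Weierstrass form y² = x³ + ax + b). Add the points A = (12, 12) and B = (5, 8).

(8, 7)

(12, 12) + (5, 8). λ = (8 - 12)/(5 - 12) ≡ 9/6 mod 13. 6⁻¹ ≡ 11 (mod 13), so λ ≡ 8.
  x = λ² - 12 - 5 = 64 - 17 ≡ 8; y = λ·(12 - 8) - 12 ≡ 7. → (8, 7)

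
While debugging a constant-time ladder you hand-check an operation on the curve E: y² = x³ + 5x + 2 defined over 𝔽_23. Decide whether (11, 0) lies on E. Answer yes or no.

no

y² = 0² ≡ 0; x³ + 5x + 2 = 1388 ≡ 8 (mod 23). 0 ≠ 8.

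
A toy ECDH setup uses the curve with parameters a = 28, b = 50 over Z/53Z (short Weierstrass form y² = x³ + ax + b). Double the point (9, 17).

tangent at (9, 17): λ = (3·9² + 28)/(2·17) ≡ 6/34. 34⁻¹ ≡ 39 (mod 53) since 34·39 = 1326 ≡ 1, so λ ≡ 6·39 ≡ 22.
  x = λ² - 9 - 9 = 484 - 18 ≡ 42; y = λ·(9 - 42) - 17 ≡ 52. → (42, 52)

(42, 52)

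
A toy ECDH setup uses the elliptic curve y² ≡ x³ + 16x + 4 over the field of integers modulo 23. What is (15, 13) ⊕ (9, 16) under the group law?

(5, 5)

(15, 13) + (9, 16). λ = (16 - 13)/(9 - 15) ≡ 3/17 mod 23. 17⁻¹ ≡ 19 (mod 23), so λ ≡ 11.
  x = λ² - 15 - 9 = 121 - 24 ≡ 5; y = λ·(15 - 5) - 13 ≡ 5. → (5, 5)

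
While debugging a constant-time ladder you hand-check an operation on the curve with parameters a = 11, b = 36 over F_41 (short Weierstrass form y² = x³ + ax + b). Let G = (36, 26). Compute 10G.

Double-and-add on 10 = (1010)₂. Start with G = (36, 26) for the leading 1-bit.
double: tangent at (36, 26): λ = (3·36² + 11)/(2·26) ≡ 4/11. 11⁻¹ ≡ 15 (mod 41), so λ ≡ 4·15 ≡ 19.
  x = λ² - 36 - 36 = 361 - 72 ≡ 2; y = λ·(36 - 2) - 26 ≡ 5. → (2, 5)
double: tangent at (2, 5): λ = (3·2² + 11)/(2·5) ≡ 23/10. 10⁻¹ ≡ 37 (mod 41), so λ ≡ 23·37 ≡ 31.
  x = λ² - 2 - 2 = 961 - 4 ≡ 14; y = λ·(2 - 14) - 5 ≡ 33. → (14, 33)
add G: (14, 33) + (36, 26). λ = (26 - 33)/(36 - 14) ≡ 34/22 mod 41. 22⁻¹ ≡ 28 (mod 41), so λ ≡ 9.
  x = λ² - 14 - 36 = 81 - 50 ≡ 31; y = λ·(14 - 31) - 33 ≡ 19. → (31, 19)
double: tangent at (31, 19): λ = (3·31² + 11)/(2·19) ≡ 24/38. 38⁻¹ ≡ 27 (mod 41), so λ ≡ 24·27 ≡ 33.
  x = λ² - 31 - 31 = 1089 - 62 ≡ 2; y = λ·(31 - 2) - 19 ≡ 36. → (2, 36)

(2, 36)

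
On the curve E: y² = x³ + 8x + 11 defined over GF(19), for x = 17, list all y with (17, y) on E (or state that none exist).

x³ + 8x + 11 = 5060 ≡ 6 (mod 19).
Square roots of 6 mod 19: 5 and 14 (since 5² = 25 ≡ 6).

5, 14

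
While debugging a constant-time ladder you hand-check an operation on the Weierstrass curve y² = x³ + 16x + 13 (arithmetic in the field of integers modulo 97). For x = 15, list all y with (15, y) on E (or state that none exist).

none

x³ + 16x + 13 = 3628 ≡ 39 (mod 97).
39 is a non-residue mod 97; no y exists.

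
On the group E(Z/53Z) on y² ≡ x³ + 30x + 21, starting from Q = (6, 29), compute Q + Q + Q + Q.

Double-and-add on 4 = (100)₂. Start with Q = (6, 29) for the leading 1-bit.
double: tangent at (6, 29): λ = (3·6² + 30)/(2·29) ≡ 32/5. 5⁻¹ ≡ 32 (mod 53) since 5·32 = 160 ≡ 1, so λ ≡ 32·32 ≡ 17.
  x = λ² - 6 - 6 = 289 - 12 ≡ 12; y = λ·(6 - 12) - 29 ≡ 28. → (12, 28)
double: tangent at (12, 28): λ = (3·12² + 30)/(2·28) ≡ 38/3. 3⁻¹ ≡ 18 (mod 53) since 3·18 = 54 ≡ 1, so λ ≡ 38·18 ≡ 48.
  x = λ² - 12 - 12 = 2304 - 24 ≡ 1; y = λ·(12 - 1) - 28 ≡ 23. → (1, 23)

(1, 23)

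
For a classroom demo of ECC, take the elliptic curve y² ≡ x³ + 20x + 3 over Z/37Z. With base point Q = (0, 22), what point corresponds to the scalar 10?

(32, 0)

Repeated addition: build up to 10Q.
2Q: tangent at (0, 22): λ = (3·0² + 20)/(2·22) ≡ 20/7. 7⁻¹ ≡ 16 (mod 37) since 7·16 = 112 ≡ 1, so λ ≡ 20·16 ≡ 24.
  x = λ² - 0 - 0 = 576 - 0 ≡ 21; y = λ·(0 - 21) - 22 ≡ 29. → (21, 29)
3Q: (21, 29) + (0, 22). λ = (22 - 29)/(0 - 21) ≡ 30/16 mod 37. 16⁻¹ ≡ 7 (mod 37) since 16·7 = 112 ≡ 1, so λ ≡ 25.
  x = λ² - 21 - 0 = 625 - 21 ≡ 12; y = λ·(21 - 12) - 29 ≡ 11. → (12, 11)
4Q: (12, 11) + (0, 22). λ = (22 - 11)/(0 - 12) ≡ 11/25 mod 37. 25⁻¹ ≡ 3 (mod 37) since 25·3 = 75 ≡ 1, so λ ≡ 33.
  x = λ² - 12 - 0 = 1089 - 12 ≡ 4; y = λ·(12 - 4) - 11 ≡ 31. → (4, 31)
5Q: (4, 31) + (0, 22). λ = (22 - 31)/(0 - 4) ≡ 28/33 mod 37. 33⁻¹ ≡ 9 (mod 37), so λ ≡ 30.
  x = λ² - 4 - 0 = 900 - 4 ≡ 8; y = λ·(4 - 8) - 31 ≡ 34. → (8, 34)
6Q: (8, 34) + (0, 22). λ = (22 - 34)/(0 - 8) ≡ 25/29 mod 37. 29⁻¹ ≡ 23 (mod 37) since 29·23 = 667 ≡ 1, so λ ≡ 20.
  x = λ² - 8 - 0 = 400 - 8 ≡ 22; y = λ·(8 - 22) - 34 ≡ 19. → (22, 19)
7Q: (22, 19) + (0, 22). λ = (22 - 19)/(0 - 22) ≡ 3/15 mod 37. 15⁻¹ ≡ 5 (mod 37), so λ ≡ 15.
  x = λ² - 22 - 0 = 225 - 22 ≡ 18; y = λ·(22 - 18) - 19 ≡ 4. → (18, 4)
8Q: (18, 4) + (0, 22). λ = (22 - 4)/(0 - 18) ≡ 18/19 mod 37. 19⁻¹ ≡ 2 (mod 37) since 19·2 = 38 ≡ 1, so λ ≡ 36.
  x = λ² - 18 - 0 = 1296 - 18 ≡ 20; y = λ·(18 - 20) - 4 ≡ 35. → (20, 35)
9Q: (20, 35) + (0, 22). λ = (22 - 35)/(0 - 20) ≡ 24/17 mod 37. 17⁻¹ ≡ 24 (mod 37), so λ ≡ 21.
  x = λ² - 20 - 0 = 441 - 20 ≡ 14; y = λ·(20 - 14) - 35 ≡ 17. → (14, 17)
10Q: (14, 17) + (0, 22). λ = (22 - 17)/(0 - 14) ≡ 5/23 mod 37. 23⁻¹ ≡ 29 (mod 37), so λ ≡ 34.
  x = λ² - 14 - 0 = 1156 - 14 ≡ 32; y = λ·(14 - 32) - 17 ≡ 0. → (32, 0)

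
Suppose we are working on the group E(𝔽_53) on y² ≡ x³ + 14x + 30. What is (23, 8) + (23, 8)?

tangent at (23, 8): λ = (3·23² + 14)/(2·8) ≡ 11/16. 16⁻¹ ≡ 10 (mod 53), so λ ≡ 11·10 ≡ 4.
  x = λ² - 23 - 23 = 16 - 46 ≡ 23; y = λ·(23 - 23) - 8 ≡ 45. → (23, 45)

(23, 45)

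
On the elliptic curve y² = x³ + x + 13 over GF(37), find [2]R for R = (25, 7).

tangent at (25, 7): λ = (3·25² + 1)/(2·7) ≡ 26/14. 14⁻¹ ≡ 8 (mod 37), so λ ≡ 26·8 ≡ 23.
  x = λ² - 25 - 25 = 529 - 50 ≡ 35; y = λ·(25 - 35) - 7 ≡ 22. → (35, 22)

(35, 22)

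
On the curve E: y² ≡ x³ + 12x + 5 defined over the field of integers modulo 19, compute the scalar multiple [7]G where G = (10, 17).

(3, 7)

Repeated addition: build up to 7G.
2G: tangent at (10, 17): λ = (3·10² + 12)/(2·17) ≡ 8/15. 15⁻¹ ≡ 14 (mod 19), so λ ≡ 8·14 ≡ 17.
  x = λ² - 10 - 10 = 289 - 20 ≡ 3; y = λ·(10 - 3) - 17 ≡ 7. → (3, 7)
3G: (3, 7) + (10, 17). λ = (17 - 7)/(10 - 3) ≡ 10/7 mod 19. 7⁻¹ ≡ 11 (mod 19) since 7·11 = 77 ≡ 1, so λ ≡ 15.
  x = λ² - 3 - 10 = 225 - 13 ≡ 3; y = λ·(3 - 3) - 7 ≡ 12. → (3, 12)
4G: (3, 12) + (10, 17). λ = (17 - 12)/(10 - 3) ≡ 5/7 mod 19. 7⁻¹ ≡ 11 (mod 19), so λ ≡ 17.
  x = λ² - 3 - 10 = 289 - 13 ≡ 10; y = λ·(3 - 10) - 12 ≡ 2. → (10, 2)
5G: (10, 2) + (10, 17): same x and y₁ ≡ -y₂, so the sum is the point at infinity.
6G: the point at infinity + (10, 17) = (10, 17) (identity).
7G: tangent at (10, 17): λ = (3·10² + 12)/(2·17) ≡ 8/15. 15⁻¹ ≡ 14 (mod 19), so λ ≡ 8·14 ≡ 17.
  x = λ² - 10 - 10 = 289 - 20 ≡ 3; y = λ·(10 - 3) - 17 ≡ 7. → (3, 7)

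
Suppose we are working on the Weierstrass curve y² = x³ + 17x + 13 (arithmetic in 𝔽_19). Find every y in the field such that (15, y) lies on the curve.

x³ + 17x + 13 = 3643 ≡ 14 (mod 19).
14 is a non-residue mod 19; no y exists.

none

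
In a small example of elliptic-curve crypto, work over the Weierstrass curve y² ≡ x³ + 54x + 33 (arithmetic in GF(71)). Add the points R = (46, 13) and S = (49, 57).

(57, 15)

(46, 13) + (49, 57). λ = (57 - 13)/(49 - 46) ≡ 44/3 mod 71. 3⁻¹ ≡ 24 (mod 71), so λ ≡ 62.
  x = λ² - 46 - 49 = 3844 - 95 ≡ 57; y = λ·(46 - 57) - 13 ≡ 15. → (57, 15)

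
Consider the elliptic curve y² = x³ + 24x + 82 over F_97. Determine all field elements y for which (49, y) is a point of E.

none

x³ + 24x + 82 = 118907 ≡ 82 (mod 97).
82 is a non-residue mod 97; no y exists.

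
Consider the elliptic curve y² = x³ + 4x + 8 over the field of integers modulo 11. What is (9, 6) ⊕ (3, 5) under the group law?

(9, 6) + (3, 5). λ = (5 - 6)/(3 - 9) ≡ 10/5 mod 11. 5⁻¹ ≡ 9 (mod 11), so λ ≡ 2.
  x = λ² - 9 - 3 = 4 - 12 ≡ 3; y = λ·(9 - 3) - 6 ≡ 6. → (3, 6)

(3, 6)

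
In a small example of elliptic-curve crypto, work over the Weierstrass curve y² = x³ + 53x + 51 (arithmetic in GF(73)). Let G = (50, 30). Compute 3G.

(47, 71)

Repeated addition: build up to 3G.
2G: tangent at (50, 30): λ = (3·50² + 53)/(2·30) ≡ 34/60. 60⁻¹ ≡ 28 (mod 73), so λ ≡ 34·28 ≡ 3.
  x = λ² - 50 - 50 = 9 - 100 ≡ 55; y = λ·(50 - 55) - 30 ≡ 28. → (55, 28)
3G: (55, 28) + (50, 30). λ = (30 - 28)/(50 - 55) ≡ 2/68 mod 73. 68⁻¹ ≡ 29 (mod 73), so λ ≡ 58.
  x = λ² - 55 - 50 = 3364 - 105 ≡ 47; y = λ·(55 - 47) - 28 ≡ 71. → (47, 71)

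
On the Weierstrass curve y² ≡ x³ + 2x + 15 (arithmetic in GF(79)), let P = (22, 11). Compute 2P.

tangent at (22, 11): λ = (3·22² + 2)/(2·11) ≡ 32/22. 22⁻¹ ≡ 18 (mod 79), so λ ≡ 32·18 ≡ 23.
  x = λ² - 22 - 22 = 529 - 44 ≡ 11; y = λ·(22 - 11) - 11 ≡ 5. → (11, 5)

(11, 5)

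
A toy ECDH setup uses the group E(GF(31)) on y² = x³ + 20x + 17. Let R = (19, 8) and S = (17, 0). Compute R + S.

(19, 8) + (17, 0). λ = (0 - 8)/(17 - 19) ≡ 23/29 mod 31. 29⁻¹ ≡ 15 (mod 31), so λ ≡ 4.
  x = λ² - 19 - 17 = 16 - 36 ≡ 11; y = λ·(19 - 11) - 8 ≡ 24. → (11, 24)

(11, 24)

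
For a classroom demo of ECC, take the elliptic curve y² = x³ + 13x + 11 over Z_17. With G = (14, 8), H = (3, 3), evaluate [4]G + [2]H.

(3, 3)

First 4G:
Repeated addition: build up to 4G.
2G: tangent at (14, 8): λ = (3·14² + 13)/(2·8) ≡ 6/16. 16⁻¹ ≡ 16 (mod 17) since 16·16 = 256 ≡ 1, so λ ≡ 6·16 ≡ 11.
  x = λ² - 14 - 14 = 121 - 28 ≡ 8; y = λ·(14 - 8) - 8 ≡ 7. → (8, 7)
3G: (8, 7) + (14, 8). λ = (8 - 7)/(14 - 8) ≡ 1/6 mod 17. 6⁻¹ ≡ 3 (mod 17), so λ ≡ 3.
  x = λ² - 8 - 14 = 9 - 22 ≡ 4; y = λ·(8 - 4) - 7 ≡ 5. → (4, 5)
4G: (4, 5) + (14, 8). λ = (8 - 5)/(14 - 4) ≡ 3/10 mod 17. 10⁻¹ ≡ 12 (mod 17) since 10·12 = 120 ≡ 1, so λ ≡ 2.
  x = λ² - 4 - 14 = 4 - 18 ≡ 3; y = λ·(4 - 3) - 5 ≡ 14. → (3, 14)
4G = (3, 14).
Next 2H:
Repeated addition: build up to 2H.
2H: tangent at (3, 3): λ = (3·3² + 13)/(2·3) ≡ 6/6. 6⁻¹ ≡ 3 (mod 17), so λ ≡ 6·3 ≡ 1.
  x = λ² - 3 - 3 = 1 - 6 ≡ 12; y = λ·(3 - 12) - 3 ≡ 5. → (12, 5)
2H = (12, 5).
Finally 4G + 2H:
(3, 14) + (12, 5). λ = (5 - 14)/(12 - 3) ≡ 8/9 mod 17. 9⁻¹ ≡ 2 (mod 17) since 9·2 = 18 ≡ 1, so λ ≡ 16.
  x = λ² - 3 - 12 = 256 - 15 ≡ 3; y = λ·(3 - 3) - 14 ≡ 3. → (3, 3)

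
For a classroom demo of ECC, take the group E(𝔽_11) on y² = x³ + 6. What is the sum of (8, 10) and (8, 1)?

O

The two points share x = 8 and their y-coordinates satisfy 10 + 1 ≡ 0 (mod 11), so they are inverses. Their sum is O.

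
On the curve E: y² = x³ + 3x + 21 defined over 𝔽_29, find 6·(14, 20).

Write G = (14, 20).
Repeated addition: build up to 6G.
2G: tangent at (14, 20): λ = (3·14² + 3)/(2·20) ≡ 11/11. 11⁻¹ ≡ 8 (mod 29) since 11·8 = 88 ≡ 1, so λ ≡ 11·8 ≡ 1.
  x = λ² - 14 - 14 = 1 - 28 ≡ 2; y = λ·(14 - 2) - 20 ≡ 21. → (2, 21)
3G: (2, 21) + (14, 20). λ = (20 - 21)/(14 - 2) ≡ 28/12 mod 29. 12⁻¹ ≡ 17 (mod 29) since 12·17 = 204 ≡ 1, so λ ≡ 12.
  x = λ² - 2 - 14 = 144 - 16 ≡ 12; y = λ·(2 - 12) - 21 ≡ 4. → (12, 4)
4G: (12, 4) + (14, 20). λ = (20 - 4)/(14 - 12) ≡ 16/2 mod 29. 2⁻¹ ≡ 15 (mod 29), so λ ≡ 8.
  x = λ² - 12 - 14 = 64 - 26 ≡ 9; y = λ·(12 - 9) - 4 ≡ 20. → (9, 20)
5G: (9, 20) + (14, 20). λ = (20 - 20)/(14 - 9) ≡ 0/5 mod 29. 5⁻¹ ≡ 6 (mod 29) since 5·6 = 30 ≡ 1, so λ ≡ 0.
  x = λ² - 9 - 14 = 0 - 23 ≡ 6; y = λ·(9 - 6) - 20 ≡ 9. → (6, 9)
6G: (6, 9) + (14, 20). λ = (20 - 9)/(14 - 6) ≡ 11/8 mod 29. 8⁻¹ ≡ 11 (mod 29), so λ ≡ 5.
  x = λ² - 6 - 14 = 25 - 20 ≡ 5; y = λ·(6 - 5) - 9 ≡ 25. → (5, 25)

(5, 25)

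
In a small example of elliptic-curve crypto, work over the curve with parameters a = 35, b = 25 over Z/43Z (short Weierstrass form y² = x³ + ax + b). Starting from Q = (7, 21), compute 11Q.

(11, 8)

Double-and-add on 11 = (1011)₂. Start with Q = (7, 21) for the leading 1-bit.
double: tangent at (7, 21): λ = (3·7² + 35)/(2·21) ≡ 10/42. 42⁻¹ ≡ 42 (mod 43), so λ ≡ 10·42 ≡ 33.
  x = λ² - 7 - 7 = 1089 - 14 ≡ 0; y = λ·(7 - 0) - 21 ≡ 38. → (0, 38)
double: tangent at (0, 38): λ = (3·0² + 35)/(2·38) ≡ 35/33. 33⁻¹ ≡ 30 (mod 43), so λ ≡ 35·30 ≡ 18.
  x = λ² - 0 - 0 = 324 - 0 ≡ 23; y = λ·(0 - 23) - 38 ≡ 21. → (23, 21)
add Q: (23, 21) + (7, 21). λ = (21 - 21)/(7 - 23) ≡ 0/27 mod 43. 27⁻¹ ≡ 8 (mod 43), so λ ≡ 0.
  x = λ² - 23 - 7 = 0 - 30 ≡ 13; y = λ·(23 - 13) - 21 ≡ 22. → (13, 22)
double: tangent at (13, 22): λ = (3·13² + 35)/(2·22) ≡ 26/1. 1⁻¹ ≡ 1 (mod 43), so λ ≡ 26·1 ≡ 26.
  x = λ² - 13 - 13 = 676 - 26 ≡ 5; y = λ·(13 - 5) - 22 ≡ 14. → (5, 14)
add Q: (5, 14) + (7, 21). λ = (21 - 14)/(7 - 5) ≡ 7/2 mod 43. 2⁻¹ ≡ 22 (mod 43), so λ ≡ 25.
  x = λ² - 5 - 7 = 625 - 12 ≡ 11; y = λ·(5 - 11) - 14 ≡ 8. → (11, 8)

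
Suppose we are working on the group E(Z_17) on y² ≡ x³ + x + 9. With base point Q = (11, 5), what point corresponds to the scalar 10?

(8, 6)

Repeated addition: build up to 10Q.
2Q: tangent at (11, 5): λ = (3·11² + 1)/(2·5) ≡ 7/10. 10⁻¹ ≡ 12 (mod 17) since 10·12 = 120 ≡ 1, so λ ≡ 7·12 ≡ 16.
  x = λ² - 11 - 11 = 256 - 22 ≡ 13; y = λ·(11 - 13) - 5 ≡ 14. → (13, 14)
3Q: (13, 14) + (11, 5). λ = (5 - 14)/(11 - 13) ≡ 8/15 mod 17. 15⁻¹ ≡ 8 (mod 17) since 15·8 = 120 ≡ 1, so λ ≡ 13.
  x = λ² - 13 - 11 = 169 - 24 ≡ 9; y = λ·(13 - 9) - 14 ≡ 4. → (9, 4)
4Q: (9, 4) + (11, 5). λ = (5 - 4)/(11 - 9) ≡ 1/2 mod 17. 2⁻¹ ≡ 9 (mod 17), so λ ≡ 9.
  x = λ² - 9 - 11 = 81 - 20 ≡ 10; y = λ·(9 - 10) - 4 ≡ 4. → (10, 4)
5Q: (10, 4) + (11, 5). λ = (5 - 4)/(11 - 10) ≡ 1/1 mod 17. 1⁻¹ ≡ 1 (mod 17), so λ ≡ 1.
  x = λ² - 10 - 11 = 1 - 21 ≡ 14; y = λ·(10 - 14) - 4 ≡ 9. → (14, 9)
6Q: (14, 9) + (11, 5). λ = (5 - 9)/(11 - 14) ≡ 13/14 mod 17. 14⁻¹ ≡ 11 (mod 17), so λ ≡ 7.
  x = λ² - 14 - 11 = 49 - 25 ≡ 7; y = λ·(14 - 7) - 9 ≡ 6. → (7, 6)
7Q: (7, 6) + (11, 5). λ = (5 - 6)/(11 - 7) ≡ 16/4 mod 17. 4⁻¹ ≡ 13 (mod 17) since 4·13 = 52 ≡ 1, so λ ≡ 4.
  x = λ² - 7 - 11 = 16 - 18 ≡ 15; y = λ·(7 - 15) - 6 ≡ 13. → (15, 13)
8Q: (15, 13) + (11, 5). λ = (5 - 13)/(11 - 15) ≡ 9/13 mod 17. 13⁻¹ ≡ 4 (mod 17), so λ ≡ 2.
  x = λ² - 15 - 11 = 4 - 26 ≡ 12; y = λ·(15 - 12) - 13 ≡ 10. → (12, 10)
9Q: (12, 10) + (11, 5). λ = (5 - 10)/(11 - 12) ≡ 12/16 mod 17. 16⁻¹ ≡ 16 (mod 17), so λ ≡ 5.
  x = λ² - 12 - 11 = 25 - 23 ≡ 2; y = λ·(12 - 2) - 10 ≡ 6. → (2, 6)
10Q: (2, 6) + (11, 5). λ = (5 - 6)/(11 - 2) ≡ 16/9 mod 17. 9⁻¹ ≡ 2 (mod 17), so λ ≡ 15.
  x = λ² - 2 - 11 = 225 - 13 ≡ 8; y = λ·(2 - 8) - 6 ≡ 6. → (8, 6)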